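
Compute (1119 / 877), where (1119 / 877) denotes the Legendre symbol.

-1

(1119 / 877)
  = (242 / 877)    [1119 ≡ 242 mod 877]
  = -(121 / 877)    [877 ≡ 5 mod 8 ⇒ (2 / 877) = -1]
  = -(877 / 121)    [QR: 121 ≡ 1 mod 4, sign kept]
  = -(30 / 121)    [877 ≡ 30 mod 121]
  = -(15 / 121)    [121 ≡ 1 mod 8 ⇒ (2 / 121) = +1]
  = -(121 / 15)    [QR: 121 ≡ 1 mod 4, sign kept]
  = -(1 / 15)    [121 ≡ 1 mod 15]
  = -1    [(1 / 15) = 1]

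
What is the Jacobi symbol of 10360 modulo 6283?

-1

(10360/6283)
  = (4077/6283)    [10360 ≡ 4077 mod 6283]
  = (6283/4077)    [QR: 4077 ≡ 1 mod 4, sign kept]
  = (2206/4077)    [6283 ≡ 2206 mod 4077]
  = -(1103/4077)    [4077 ≡ 5 mod 8 ⇒ (2/4077) = -1]
  = -(4077/1103)    [QR: 4077 ≡ 1 mod 4, sign kept]
  = -(768/1103)    [4077 ≡ 768 mod 1103]
  = -(3/1103)    [1103 ≡ 7 mod 8 ⇒ (2/1103)^8 = +1]
  = (1103/3)    [QR: both ≡ 3 mod 4, sign flips]
  = (2/3)    [1103 ≡ 2 mod 3]
  = -(1/3)    [3 ≡ 3 mod 8 ⇒ (2/3) = -1]
  = -1    [(1/3) = 1]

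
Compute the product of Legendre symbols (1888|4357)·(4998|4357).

By multiplicativity, (1888·4998|4357) = (1888|4357)·(4998|4357).
First factor (1888|4357):
(1888|4357)
  = -(59|4357)    [4357 ≡ 5 mod 8 ⇒ (2|4357)^5 = -1]
  = -(4357|59)    [QR: 4357 ≡ 1 mod 4, sign kept]
  = -(50|59)    [4357 ≡ 50 mod 59]
  = (25|59)    [59 ≡ 3 mod 8 ⇒ (2|59) = -1]
  = (59|25)    [QR: 25 ≡ 1 mod 4, sign kept]
  = (9|25)    [59 ≡ 9 mod 25]
  = (25|9)    [QR: 9 ≡ 1 mod 4, sign kept]
  = (7|9)    [25 ≡ 7 mod 9]
  = (9|7)    [QR: 9 ≡ 1 mod 4, sign kept]
  = (2|7)    [9 ≡ 2 mod 7]
  = (1|7)    [7 ≡ 7 mod 8 ⇒ (2|7) = +1]
  = 1    [(1|7) = 1]
Second factor (4998|4357):
(4998|4357)
  = (641|4357)    [4998 ≡ 641 mod 4357]
  = (4357|641)    [QR: 641 ≡ 1 mod 4, sign kept]
  = (511|641)    [4357 ≡ 511 mod 641]
  = (641|511)    [QR: 641 ≡ 1 mod 4, sign kept]
  = (130|511)    [641 ≡ 130 mod 511]
  = (65|511)    [511 ≡ 7 mod 8 ⇒ (2|511) = +1]
  = (511|65)    [QR: 65 ≡ 1 mod 4, sign kept]
  = (56|65)    [511 ≡ 56 mod 65]
  = (7|65)    [65 ≡ 1 mod 8 ⇒ (2|65)^3 = +1]
  = (65|7)    [QR: 65 ≡ 1 mod 4, sign kept]
  = (2|7)    [65 ≡ 2 mod 7]
  = (1|7)    [7 ≡ 7 mod 8 ⇒ (2|7) = +1]
  = 1    [(1|7) = 1]
Product: (1)·(1) = 1.

1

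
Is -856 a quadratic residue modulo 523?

yes

Reduce the numerator: -856 ≡ 190 (mod 523), so (-856|523) = (190|523).
Factor out 2: 190 = 2·95. Since 523 ≡ 3 (mod 8), (2|523) = -1. Now have -(95|523).
Both 95 ≡ 3 and 523 ≡ 3 (mod 4), so reciprocity gives (95|523) = -(523|95). Reduce: 523 ≡ 48 (mod 95). Now have (48|95).
Factor out 2: 48 = 2^4·3. Since 95 ≡ 7 (mod 8), (2|95) = +1, and (2|95)^4 = +1. Now have (3|95).
Both 3 ≡ 3 and 95 ≡ 3 (mod 4), so reciprocity gives (3|95) = -(95|3). Reduce: 95 ≡ 2 (mod 3). Now have -(2|3).
Factor out 2: 2 = 2. Since 3 ≡ 3 (mod 8), (2|3) = -1. Now have (1|3).
(1|3) = 1. Collecting the sign factors: 1.
The Legendre symbol is 1, so x^2 ≡ -856 (mod 523) has solution.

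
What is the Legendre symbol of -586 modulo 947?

1

(-586|947)
  = -(586|947)    [947 ≡ 3 mod 4 ⇒ (-1|947) = -1]
  = (293|947)    [947 ≡ 3 mod 8 ⇒ (2|947) = -1]
  = (947|293)    [QR: 293 ≡ 1 mod 4, sign kept]
  = (68|293)    [947 ≡ 68 mod 293]
  = (17|293)    [293 ≡ 5 mod 8 ⇒ (2|293)^2 = +1]
  = (293|17)    [QR: 17 ≡ 1 mod 4, sign kept]
  = (4|17)    [293 ≡ 4 mod 17]
  = (1|17)    [17 ≡ 1 mod 8 ⇒ (2|17)^2 = +1]
  = 1    [(1|17) = 1]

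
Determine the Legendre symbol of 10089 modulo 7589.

(10089/7589)
  = (2500/7589)    [10089 ≡ 2500 mod 7589]
  = (625/7589)    [7589 ≡ 5 mod 8 ⇒ (2/7589)^2 = +1]
  = (7589/625)    [QR: 625 ≡ 1 mod 4, sign kept]
  = (89/625)    [7589 ≡ 89 mod 625]
  = (625/89)    [QR: 89 ≡ 1 mod 4, sign kept]
  = (2/89)    [625 ≡ 2 mod 89]
  = (1/89)    [89 ≡ 1 mod 8 ⇒ (2/89) = +1]
  = 1    [(1/89) = 1]

1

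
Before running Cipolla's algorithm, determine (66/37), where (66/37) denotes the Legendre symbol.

Reduce the numerator: 66 ≡ 29 (mod 37), so (66/37) = (29/37).
29 ≡ 1 (mod 4), so quadratic reciprocity gives (29/37) = (37/29). Reduce: 37 ≡ 8 (mod 29). Now have (8/29).
Factor out 2: 8 = 2^3. Since 29 ≡ 5 (mod 8), (2/29) = -1, and (2/29)^3 = -1. Now have -(1/29).
(1/29) = 1. Collecting the sign factors: -1.

-1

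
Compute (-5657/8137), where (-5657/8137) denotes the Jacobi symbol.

(-5657/8137)
  = (5657/8137)    [8137 ≡ 1 mod 4 ⇒ (-1/8137) = +1]
  = (8137/5657)    [QR: 5657 ≡ 1 mod 4, sign kept]
  = (2480/5657)    [8137 ≡ 2480 mod 5657]
  = (155/5657)    [5657 ≡ 1 mod 8 ⇒ (2/5657)^4 = +1]
  = (5657/155)    [QR: 5657 ≡ 1 mod 4, sign kept]
  = (77/155)    [5657 ≡ 77 mod 155]
  = (155/77)    [QR: 77 ≡ 1 mod 4, sign kept]
  = (1/77)    [155 ≡ 1 mod 77]
  = 1    [(1/77) = 1]

1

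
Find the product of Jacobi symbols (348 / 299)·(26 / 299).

By multiplicativity, (348·26 / 299) = (348 / 299)·(26 / 299).
First factor (348 / 299):
(348 / 299)
  = (49 / 299)    [348 ≡ 49 mod 299]
  = (299 / 49)    [QR: 49 ≡ 1 mod 4, sign kept]
  = (5 / 49)    [299 ≡ 5 mod 49]
  = (49 / 5)    [QR: 5 ≡ 1 mod 4, sign kept]
  = (4 / 5)    [49 ≡ 4 mod 5]
  = (1 / 5)    [5 ≡ 5 mod 8 ⇒ (2 / 5)^2 = +1]
  = 1    [(1 / 5) = 1]
Second factor (26 / 299):
(26 / 299)
  = -(13 / 299)    [299 ≡ 3 mod 8 ⇒ (2 / 299) = -1]
  = -(299 / 13)    [QR: 13 ≡ 1 mod 4, sign kept]
  = -(0 / 13)    [299 ≡ 0 mod 13]
  = 0    [numerator 0, gcd > 1]
Product: (1)·(0) = 0.

0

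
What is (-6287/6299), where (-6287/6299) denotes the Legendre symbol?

Reduce the numerator: -6287 ≡ 12 (mod 6299), so (-6287/6299) = (12/6299).
Factor out 2: 12 = 2^2·3. Since 6299 ≡ 3 (mod 8), (2/6299) = -1, and (2/6299)^2 = +1. Now have (3/6299).
Both 3 ≡ 3 and 6299 ≡ 3 (mod 4), so reciprocity gives (3/6299) = -(6299/3). Reduce: 6299 ≡ 2 (mod 3). Now have -(2/3).
Factor out 2: 2 = 2. Since 3 ≡ 3 (mod 8), (2/3) = -1. Now have (1/3).
(1/3) = 1. Collecting the sign factors: 1.

1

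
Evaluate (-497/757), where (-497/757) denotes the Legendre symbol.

-1

(-497/757)
  = (260/757)    [-497 ≡ 260 mod 757]
  = (65/757)    [757 ≡ 5 mod 8 ⇒ (2/757)^2 = +1]
  = (757/65)    [QR: 65 ≡ 1 mod 4, sign kept]
  = (42/65)    [757 ≡ 42 mod 65]
  = (21/65)    [65 ≡ 1 mod 8 ⇒ (2/65) = +1]
  = (65/21)    [QR: 21 ≡ 1 mod 4, sign kept]
  = (2/21)    [65 ≡ 2 mod 21]
  = -(1/21)    [21 ≡ 5 mod 8 ⇒ (2/21) = -1]
  = -1    [(1/21) = 1]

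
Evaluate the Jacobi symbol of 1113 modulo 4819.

(1113/4819)
  = (4819/1113)    [QR: 1113 ≡ 1 mod 4, sign kept]
  = (367/1113)    [4819 ≡ 367 mod 1113]
  = (1113/367)    [QR: 1113 ≡ 1 mod 4, sign kept]
  = (12/367)    [1113 ≡ 12 mod 367]
  = (3/367)    [367 ≡ 7 mod 8 ⇒ (2/367)^2 = +1]
  = -(367/3)    [QR: both ≡ 3 mod 4, sign flips]
  = -(1/3)    [367 ≡ 1 mod 3]
  = -1    [(1/3) = 1]

-1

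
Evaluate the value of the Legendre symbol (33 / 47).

-1

33 ≡ 1 (mod 4), so quadratic reciprocity gives (33 / 47) = (47 / 33). Reduce: 47 ≡ 14 (mod 33). Now have (14 / 33).
Factor out 2: 14 = 2·7. Since 33 ≡ 1 (mod 8), (2 / 33) = +1. Now have (7 / 33).
33 ≡ 1 (mod 4), so quadratic reciprocity gives (7 / 33) = (33 / 7). Reduce: 33 ≡ 5 (mod 7). Now have (5 / 7).
5 ≡ 1 (mod 4), so quadratic reciprocity gives (5 / 7) = (7 / 5). Reduce: 7 ≡ 2 (mod 5). Now have (2 / 5).
Factor out 2: 2 = 2. Since 5 ≡ 5 (mod 8), (2 / 5) = -1. Now have -(1 / 5).
(1 / 5) = 1. Collecting the sign factors: -1.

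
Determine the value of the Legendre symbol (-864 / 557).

(-864 / 557)
  = (250 / 557)    [-864 ≡ 250 mod 557]
  = -(125 / 557)    [557 ≡ 5 mod 8 ⇒ (2 / 557) = -1]
  = -(557 / 125)    [QR: 125 ≡ 1 mod 4, sign kept]
  = -(57 / 125)    [557 ≡ 57 mod 125]
  = -(125 / 57)    [QR: 57 ≡ 1 mod 4, sign kept]
  = -(11 / 57)    [125 ≡ 11 mod 57]
  = -(57 / 11)    [QR: 57 ≡ 1 mod 4, sign kept]
  = -(2 / 11)    [57 ≡ 2 mod 11]
  = (1 / 11)    [11 ≡ 3 mod 8 ⇒ (2 / 11) = -1]
  = 1    [(1 / 11) = 1]

1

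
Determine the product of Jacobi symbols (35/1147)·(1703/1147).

By multiplicativity, (35·1703/1147) = (35/1147)·(1703/1147).
First factor (35/1147):
Both 35 ≡ 3 and 1147 ≡ 3 (mod 4), so reciprocity gives (35/1147) = -(1147/35). Reduce: 1147 ≡ 27 (mod 35). Now have -(27/35).
Both 27 ≡ 3 and 35 ≡ 3 (mod 4), so reciprocity gives (27/35) = -(35/27). Reduce: 35 ≡ 8 (mod 27). Now have (8/27).
Factor out 2: 8 = 2^3. Since 27 ≡ 3 (mod 8), (2/27) = -1, and (2/27)^3 = -1. Now have -(1/27).
(1/27) = 1. Collecting the sign factors: -1.
Second factor (1703/1147):
Reduce the numerator: 1703 ≡ 556 (mod 1147), so (1703/1147) = (556/1147).
Factor out 2: 556 = 2^2·139. Since 1147 ≡ 3 (mod 8), (2/1147) = -1, and (2/1147)^2 = +1. Now have (139/1147).
Both 139 ≡ 3 and 1147 ≡ 3 (mod 4), so reciprocity gives (139/1147) = -(1147/139). Reduce: 1147 ≡ 35 (mod 139). Now have -(35/139).
Both 35 ≡ 3 and 139 ≡ 3 (mod 4), so reciprocity gives (35/139) = -(139/35). Reduce: 139 ≡ 34 (mod 35). Now have (34/35).
Factor out 2: 34 = 2·17. Since 35 ≡ 3 (mod 8), (2/35) = -1. Now have -(17/35).
17 ≡ 1 (mod 4), so quadratic reciprocity gives (17/35) = (35/17). Reduce: 35 ≡ 1 (mod 17). Now have -(1/17).
(1/17) = 1. Collecting the sign factors: -1.
Product: (-1)·(-1) = 1.

1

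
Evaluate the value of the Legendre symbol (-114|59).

(-114|59)
  = -(114|59)    [59 ≡ 3 mod 4 ⇒ (-1|59) = -1]
  = -(55|59)    [114 ≡ 55 mod 59]
  = (59|55)    [QR: both ≡ 3 mod 4, sign flips]
  = (4|55)    [59 ≡ 4 mod 55]
  = (1|55)    [55 ≡ 7 mod 8 ⇒ (2|55)^2 = +1]
  = 1    [(1|55) = 1]

1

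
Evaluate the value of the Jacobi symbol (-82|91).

(-82|91)
  = (9|91)    [-82 ≡ 9 mod 91]
  = (91|9)    [QR: 9 ≡ 1 mod 4, sign kept]
  = (1|9)    [91 ≡ 1 mod 9]
  = 1    [(1|9) = 1]

1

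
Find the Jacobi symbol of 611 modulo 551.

1

Reduce the numerator: 611 ≡ 60 (mod 551), so (611/551) = (60/551).
Factor out 2: 60 = 2^2·15. Since 551 ≡ 7 (mod 8), (2/551) = +1, and (2/551)^2 = +1. Now have (15/551).
Both 15 ≡ 3 and 551 ≡ 3 (mod 4), so reciprocity gives (15/551) = -(551/15). Reduce: 551 ≡ 11 (mod 15). Now have -(11/15).
Both 11 ≡ 3 and 15 ≡ 3 (mod 4), so reciprocity gives (11/15) = -(15/11). Reduce: 15 ≡ 4 (mod 11). Now have (4/11).
Factor out 2: 4 = 2^2. Since 11 ≡ 3 (mod 8), (2/11) = -1, and (2/11)^2 = +1. Now have (1/11).
(1/11) = 1. Collecting the sign factors: 1.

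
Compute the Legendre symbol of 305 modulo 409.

-1

(305 / 409)
  = (409 / 305)    [QR: 305 ≡ 1 mod 4, sign kept]
  = (104 / 305)    [409 ≡ 104 mod 305]
  = (13 / 305)    [305 ≡ 1 mod 8 ⇒ (2 / 305)^3 = +1]
  = (305 / 13)    [QR: 13 ≡ 1 mod 4, sign kept]
  = (6 / 13)    [305 ≡ 6 mod 13]
  = -(3 / 13)    [13 ≡ 5 mod 8 ⇒ (2 / 13) = -1]
  = -(13 / 3)    [QR: 13 ≡ 1 mod 4, sign kept]
  = -(1 / 3)    [13 ≡ 1 mod 3]
  = -1    [(1 / 3) = 1]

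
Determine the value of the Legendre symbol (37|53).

1

(37|53)
  = (53|37)    [QR: 37 ≡ 1 mod 4, sign kept]
  = (16|37)    [53 ≡ 16 mod 37]
  = (1|37)    [37 ≡ 5 mod 8 ⇒ (2|37)^4 = +1]
  = 1    [(1|37) = 1]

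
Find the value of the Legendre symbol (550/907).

1

Factor out 2: 550 = 2·275. Since 907 ≡ 3 (mod 8), (2/907) = -1. Now have -(275/907).
Both 275 ≡ 3 and 907 ≡ 3 (mod 4), so reciprocity gives (275/907) = -(907/275). Reduce: 907 ≡ 82 (mod 275). Now have (82/275).
Factor out 2: 82 = 2·41. Since 275 ≡ 3 (mod 8), (2/275) = -1. Now have -(41/275).
41 ≡ 1 (mod 4), so quadratic reciprocity gives (41/275) = (275/41). Reduce: 275 ≡ 29 (mod 41). Now have -(29/41).
29 ≡ 1 (mod 4), so quadratic reciprocity gives (29/41) = (41/29). Reduce: 41 ≡ 12 (mod 29). Now have -(12/29).
Factor out 2: 12 = 2^2·3. Since 29 ≡ 5 (mod 8), (2/29) = -1, and (2/29)^2 = +1. Now have -(3/29).
29 ≡ 1 (mod 4), so quadratic reciprocity gives (3/29) = (29/3). Reduce: 29 ≡ 2 (mod 3). Now have -(2/3).
Factor out 2: 2 = 2. Since 3 ≡ 3 (mod 8), (2/3) = -1. Now have (1/3).
(1/3) = 1. Collecting the sign factors: 1.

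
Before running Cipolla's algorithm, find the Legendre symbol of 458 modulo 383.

1

(458 / 383)
  = (75 / 383)    [458 ≡ 75 mod 383]
  = -(383 / 75)    [QR: both ≡ 3 mod 4, sign flips]
  = -(8 / 75)    [383 ≡ 8 mod 75]
  = (1 / 75)    [75 ≡ 3 mod 8 ⇒ (2 / 75)^3 = -1]
  = 1    [(1 / 75) = 1]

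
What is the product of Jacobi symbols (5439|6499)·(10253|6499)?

By multiplicativity, (5439·10253|6499) = (5439|6499)·(10253|6499).
First factor (5439|6499):
Both 5439 ≡ 3 and 6499 ≡ 3 (mod 4), so reciprocity gives (5439|6499) = -(6499|5439). Reduce: 6499 ≡ 1060 (mod 5439). Now have -(1060|5439).
Factor out 2: 1060 = 2^2·265. Since 5439 ≡ 7 (mod 8), (2|5439) = +1, and (2|5439)^2 = +1. Now have -(265|5439).
265 ≡ 1 (mod 4), so quadratic reciprocity gives (265|5439) = (5439|265). Reduce: 5439 ≡ 139 (mod 265). Now have -(139|265).
265 ≡ 1 (mod 4), so quadratic reciprocity gives (139|265) = (265|139). Reduce: 265 ≡ 126 (mod 139). Now have -(126|139).
Factor out 2: 126 = 2·63. Since 139 ≡ 3 (mod 8), (2|139) = -1. Now have (63|139).
Both 63 ≡ 3 and 139 ≡ 3 (mod 4), so reciprocity gives (63|139) = -(139|63). Reduce: 139 ≡ 13 (mod 63). Now have -(13|63).
13 ≡ 1 (mod 4), so quadratic reciprocity gives (13|63) = (63|13). Reduce: 63 ≡ 11 (mod 13). Now have -(11|13).
13 ≡ 1 (mod 4), so quadratic reciprocity gives (11|13) = (13|11). Reduce: 13 ≡ 2 (mod 11). Now have -(2|11).
Factor out 2: 2 = 2. Since 11 ≡ 3 (mod 8), (2|11) = -1. Now have (1|11).
(1|11) = 1. Collecting the sign factors: 1.
Second factor (10253|6499):
Reduce the numerator: 10253 ≡ 3754 (mod 6499), so (10253|6499) = (3754|6499).
Factor out 2: 3754 = 2·1877. Since 6499 ≡ 3 (mod 8), (2|6499) = -1. Now have -(1877|6499).
1877 ≡ 1 (mod 4), so quadratic reciprocity gives (1877|6499) = (6499|1877). Reduce: 6499 ≡ 868 (mod 1877). Now have -(868|1877).
Factor out 2: 868 = 2^2·217. Since 1877 ≡ 5 (mod 8), (2|1877) = -1, and (2|1877)^2 = +1. Now have -(217|1877).
217 ≡ 1 (mod 4), so quadratic reciprocity gives (217|1877) = (1877|217). Reduce: 1877 ≡ 141 (mod 217). Now have -(141|217).
141 ≡ 1 (mod 4), so quadratic reciprocity gives (141|217) = (217|141). Reduce: 217 ≡ 76 (mod 141). Now have -(76|141).
Factor out 2: 76 = 2^2·19. Since 141 ≡ 5 (mod 8), (2|141) = -1, and (2|141)^2 = +1. Now have -(19|141).
141 ≡ 1 (mod 4), so quadratic reciprocity gives (19|141) = (141|19). Reduce: 141 ≡ 8 (mod 19). Now have -(8|19).
Factor out 2: 8 = 2^3. Since 19 ≡ 3 (mod 8), (2|19) = -1, and (2|19)^3 = -1. Now have (1|19).
(1|19) = 1. Collecting the sign factors: 1.
Product: (1)·(1) = 1.

1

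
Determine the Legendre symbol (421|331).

(421|331)
  = (90|331)    [421 ≡ 90 mod 331]
  = -(45|331)    [331 ≡ 3 mod 8 ⇒ (2|331) = -1]
  = -(331|45)    [QR: 45 ≡ 1 mod 4, sign kept]
  = -(16|45)    [331 ≡ 16 mod 45]
  = -(1|45)    [45 ≡ 5 mod 8 ⇒ (2|45)^4 = +1]
  = -1    [(1|45) = 1]

-1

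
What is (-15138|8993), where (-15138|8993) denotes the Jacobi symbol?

(-15138|8993)
  = (15138|8993)    [8993 ≡ 1 mod 4 ⇒ (-1|8993) = +1]
  = (6145|8993)    [15138 ≡ 6145 mod 8993]
  = (8993|6145)    [QR: 6145 ≡ 1 mod 4, sign kept]
  = (2848|6145)    [8993 ≡ 2848 mod 6145]
  = (89|6145)    [6145 ≡ 1 mod 8 ⇒ (2|6145)^5 = +1]
  = (6145|89)    [QR: 89 ≡ 1 mod 4, sign kept]
  = (4|89)    [6145 ≡ 4 mod 89]
  = (1|89)    [89 ≡ 1 mod 8 ⇒ (2|89)^2 = +1]
  = 1    [(1|89) = 1]

1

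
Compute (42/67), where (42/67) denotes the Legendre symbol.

-1

Factor out 2: 42 = 2·21. Since 67 ≡ 3 (mod 8), (2/67) = -1. Now have -(21/67).
21 ≡ 1 (mod 4), so quadratic reciprocity gives (21/67) = (67/21). Reduce: 67 ≡ 4 (mod 21). Now have -(4/21).
Factor out 2: 4 = 2^2. Since 21 ≡ 5 (mod 8), (2/21) = -1, and (2/21)^2 = +1. Now have -(1/21).
(1/21) = 1. Collecting the sign factors: -1.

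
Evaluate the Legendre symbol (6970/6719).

1

Reduce the numerator: 6970 ≡ 251 (mod 6719), so (6970/6719) = (251/6719).
Both 251 ≡ 3 and 6719 ≡ 3 (mod 4), so reciprocity gives (251/6719) = -(6719/251). Reduce: 6719 ≡ 193 (mod 251). Now have -(193/251).
193 ≡ 1 (mod 4), so quadratic reciprocity gives (193/251) = (251/193). Reduce: 251 ≡ 58 (mod 193). Now have -(58/193).
Factor out 2: 58 = 2·29. Since 193 ≡ 1 (mod 8), (2/193) = +1. Now have -(29/193).
29 ≡ 1 (mod 4), so quadratic reciprocity gives (29/193) = (193/29). Reduce: 193 ≡ 19 (mod 29). Now have -(19/29).
29 ≡ 1 (mod 4), so quadratic reciprocity gives (19/29) = (29/19). Reduce: 29 ≡ 10 (mod 19). Now have -(10/19).
Factor out 2: 10 = 2·5. Since 19 ≡ 3 (mod 8), (2/19) = -1. Now have (5/19).
5 ≡ 1 (mod 4), so quadratic reciprocity gives (5/19) = (19/5). Reduce: 19 ≡ 4 (mod 5). Now have (4/5).
Factor out 2: 4 = 2^2. Since 5 ≡ 5 (mod 8), (2/5) = -1, and (2/5)^2 = +1. Now have (1/5).
(1/5) = 1. Collecting the sign factors: 1.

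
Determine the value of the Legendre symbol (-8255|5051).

-1

Reduce the numerator: -8255 ≡ 1847 (mod 5051), so (-8255|5051) = (1847|5051).
Both 1847 ≡ 3 and 5051 ≡ 3 (mod 4), so reciprocity gives (1847|5051) = -(5051|1847). Reduce: 5051 ≡ 1357 (mod 1847). Now have -(1357|1847).
1357 ≡ 1 (mod 4), so quadratic reciprocity gives (1357|1847) = (1847|1357). Reduce: 1847 ≡ 490 (mod 1357). Now have -(490|1357).
Factor out 2: 490 = 2·245. Since 1357 ≡ 5 (mod 8), (2|1357) = -1. Now have (245|1357).
245 ≡ 1 (mod 4), so quadratic reciprocity gives (245|1357) = (1357|245). Reduce: 1357 ≡ 132 (mod 245). Now have (132|245).
Factor out 2: 132 = 2^2·33. Since 245 ≡ 5 (mod 8), (2|245) = -1, and (2|245)^2 = +1. Now have (33|245).
33 ≡ 1 (mod 4), so quadratic reciprocity gives (33|245) = (245|33). Reduce: 245 ≡ 14 (mod 33). Now have (14|33).
Factor out 2: 14 = 2·7. Since 33 ≡ 1 (mod 8), (2|33) = +1. Now have (7|33).
33 ≡ 1 (mod 4), so quadratic reciprocity gives (7|33) = (33|7). Reduce: 33 ≡ 5 (mod 7). Now have (5|7).
5 ≡ 1 (mod 4), so quadratic reciprocity gives (5|7) = (7|5). Reduce: 7 ≡ 2 (mod 5). Now have (2|5).
Factor out 2: 2 = 2. Since 5 ≡ 5 (mod 8), (2|5) = -1. Now have -(1|5).
(1|5) = 1. Collecting the sign factors: -1.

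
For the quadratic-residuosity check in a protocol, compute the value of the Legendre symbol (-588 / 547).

(-588 / 547)
  = -(588 / 547)    [547 ≡ 3 mod 4 ⇒ (-1 / 547) = -1]
  = -(41 / 547)    [588 ≡ 41 mod 547]
  = -(547 / 41)    [QR: 41 ≡ 1 mod 4, sign kept]
  = -(14 / 41)    [547 ≡ 14 mod 41]
  = -(7 / 41)    [41 ≡ 1 mod 8 ⇒ (2 / 41) = +1]
  = -(41 / 7)    [QR: 41 ≡ 1 mod 4, sign kept]
  = -(6 / 7)    [41 ≡ 6 mod 7]
  = -(3 / 7)    [7 ≡ 7 mod 8 ⇒ (2 / 7) = +1]
  = (7 / 3)    [QR: both ≡ 3 mod 4, sign flips]
  = (1 / 3)    [7 ≡ 1 mod 3]
  = 1    [(1 / 3) = 1]

1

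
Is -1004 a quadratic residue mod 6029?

yes

Reduce the numerator: -1004 ≡ 5025 (mod 6029), so (-1004/6029) = (5025/6029).
5025 ≡ 1 (mod 4), so quadratic reciprocity gives (5025/6029) = (6029/5025). Reduce: 6029 ≡ 1004 (mod 5025). Now have (1004/5025).
Factor out 2: 1004 = 2^2·251. Since 5025 ≡ 1 (mod 8), (2/5025) = +1, and (2/5025)^2 = +1. Now have (251/5025).
5025 ≡ 1 (mod 4), so quadratic reciprocity gives (251/5025) = (5025/251). Reduce: 5025 ≡ 5 (mod 251). Now have (5/251).
5 ≡ 1 (mod 4), so quadratic reciprocity gives (5/251) = (251/5). Reduce: 251 ≡ 1 (mod 5). Now have (1/5).
(1/5) = 1. Collecting the sign factors: 1.
The Legendre symbol is 1, so x^2 ≡ -1004 (mod 6029) has solution.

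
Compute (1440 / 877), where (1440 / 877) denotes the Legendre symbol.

1

Reduce the numerator: 1440 ≡ 563 (mod 877), so (1440 / 877) = (563 / 877).
877 ≡ 1 (mod 4), so quadratic reciprocity gives (563 / 877) = (877 / 563). Reduce: 877 ≡ 314 (mod 563). Now have (314 / 563).
Factor out 2: 314 = 2·157. Since 563 ≡ 3 (mod 8), (2 / 563) = -1. Now have -(157 / 563).
157 ≡ 1 (mod 4), so quadratic reciprocity gives (157 / 563) = (563 / 157). Reduce: 563 ≡ 92 (mod 157). Now have -(92 / 157).
Factor out 2: 92 = 2^2·23. Since 157 ≡ 5 (mod 8), (2 / 157) = -1, and (2 / 157)^2 = +1. Now have -(23 / 157).
157 ≡ 1 (mod 4), so quadratic reciprocity gives (23 / 157) = (157 / 23). Reduce: 157 ≡ 19 (mod 23). Now have -(19 / 23).
Both 19 ≡ 3 and 23 ≡ 3 (mod 4), so reciprocity gives (19 / 23) = -(23 / 19). Reduce: 23 ≡ 4 (mod 19). Now have (4 / 19).
Factor out 2: 4 = 2^2. Since 19 ≡ 3 (mod 8), (2 / 19) = -1, and (2 / 19)^2 = +1. Now have (1 / 19).
(1 / 19) = 1. Collecting the sign factors: 1.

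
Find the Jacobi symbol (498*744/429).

0

By multiplicativity, (498·744/429) = (498/429)·(744/429).
First factor (498/429):
Reduce the numerator: 498 ≡ 69 (mod 429), so (498/429) = (69/429).
69 ≡ 1 (mod 4), so quadratic reciprocity gives (69/429) = (429/69). Reduce: 429 ≡ 15 (mod 69). Now have (15/69).
69 ≡ 1 (mod 4), so quadratic reciprocity gives (15/69) = (69/15). Reduce: 69 ≡ 9 (mod 15). Now have (9/15).
9 ≡ 1 (mod 4), so quadratic reciprocity gives (9/15) = (15/9). Reduce: 15 ≡ 6 (mod 9). Now have (6/9).
Factor out 2: 6 = 2·3. Since 9 ≡ 1 (mod 8), (2/9) = +1. Now have (3/9).
9 ≡ 1 (mod 4), so quadratic reciprocity gives (3/9) = (9/3). Reduce: 9 ≡ 0 (mod 3). Now have (0/3).
The numerator is now 0 with denominator 3 > 1: the symbol is 0.
Second factor (744/429):
Reduce the numerator: 744 ≡ 315 (mod 429), so (744/429) = (315/429).
429 ≡ 1 (mod 4), so quadratic reciprocity gives (315/429) = (429/315). Reduce: 429 ≡ 114 (mod 315). Now have (114/315).
Factor out 2: 114 = 2·57. Since 315 ≡ 3 (mod 8), (2/315) = -1. Now have -(57/315).
57 ≡ 1 (mod 4), so quadratic reciprocity gives (57/315) = (315/57). Reduce: 315 ≡ 30 (mod 57). Now have -(30/57).
Factor out 2: 30 = 2·15. Since 57 ≡ 1 (mod 8), (2/57) = +1. Now have -(15/57).
57 ≡ 1 (mod 4), so quadratic reciprocity gives (15/57) = (57/15). Reduce: 57 ≡ 12 (mod 15). Now have -(12/15).
Factor out 2: 12 = 2^2·3. Since 15 ≡ 7 (mod 8), (2/15) = +1, and (2/15)^2 = +1. Now have -(3/15).
Both 3 ≡ 3 and 15 ≡ 3 (mod 4), so reciprocity gives (3/15) = -(15/3). Reduce: 15 ≡ 0 (mod 3). Now have (0/3).
The numerator is now 0 with denominator 3 > 1: the symbol is 0.
Product: (0)·(0) = 0.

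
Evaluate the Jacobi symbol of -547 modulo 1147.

1

(-547|1147)
  = (600|1147)    [-547 ≡ 600 mod 1147]
  = -(75|1147)    [1147 ≡ 3 mod 8 ⇒ (2|1147)^3 = -1]
  = (1147|75)    [QR: both ≡ 3 mod 4, sign flips]
  = (22|75)    [1147 ≡ 22 mod 75]
  = -(11|75)    [75 ≡ 3 mod 8 ⇒ (2|75) = -1]
  = (75|11)    [QR: both ≡ 3 mod 4, sign flips]
  = (9|11)    [75 ≡ 9 mod 11]
  = (11|9)    [QR: 9 ≡ 1 mod 4, sign kept]
  = (2|9)    [11 ≡ 2 mod 9]
  = (1|9)    [9 ≡ 1 mod 8 ⇒ (2|9) = +1]
  = 1    [(1|9) = 1]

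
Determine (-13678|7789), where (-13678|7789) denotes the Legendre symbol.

-1

Pull out -1: (-13678|7789) = (-1|7789)·(13678|7789). Since 7789 ≡ 1 (mod 4), (-1|7789) = +1. Now have (13678|7789).
Reduce the numerator: 13678 ≡ 5889 (mod 7789), so (13678|7789) = (5889|7789).
5889 ≡ 1 (mod 4), so quadratic reciprocity gives (5889|7789) = (7789|5889). Reduce: 7789 ≡ 1900 (mod 5889). Now have (1900|5889).
Factor out 2: 1900 = 2^2·475. Since 5889 ≡ 1 (mod 8), (2|5889) = +1, and (2|5889)^2 = +1. Now have (475|5889).
5889 ≡ 1 (mod 4), so quadratic reciprocity gives (475|5889) = (5889|475). Reduce: 5889 ≡ 189 (mod 475). Now have (189|475).
189 ≡ 1 (mod 4), so quadratic reciprocity gives (189|475) = (475|189). Reduce: 475 ≡ 97 (mod 189). Now have (97|189).
97 ≡ 1 (mod 4), so quadratic reciprocity gives (97|189) = (189|97). Reduce: 189 ≡ 92 (mod 97). Now have (92|97).
Factor out 2: 92 = 2^2·23. Since 97 ≡ 1 (mod 8), (2|97) = +1, and (2|97)^2 = +1. Now have (23|97).
97 ≡ 1 (mod 4), so quadratic reciprocity gives (23|97) = (97|23). Reduce: 97 ≡ 5 (mod 23). Now have (5|23).
5 ≡ 1 (mod 4), so quadratic reciprocity gives (5|23) = (23|5). Reduce: 23 ≡ 3 (mod 5). Now have (3|5).
5 ≡ 1 (mod 4), so quadratic reciprocity gives (3|5) = (5|3). Reduce: 5 ≡ 2 (mod 3). Now have (2|3).
Factor out 2: 2 = 2. Since 3 ≡ 3 (mod 8), (2|3) = -1. Now have -(1|3).
(1|3) = 1. Collecting the sign factors: -1.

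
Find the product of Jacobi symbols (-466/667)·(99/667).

By multiplicativity, (-466·99/667) = (-466/667)·(99/667).
First factor (-466/667):
Pull out -1: (-466/667) = (-1/667)·(466/667). Since 667 ≡ 3 (mod 4), (-1/667) = -1. Now have -(466/667).
Factor out 2: 466 = 2·233. Since 667 ≡ 3 (mod 8), (2/667) = -1. Now have (233/667).
233 ≡ 1 (mod 4), so quadratic reciprocity gives (233/667) = (667/233). Reduce: 667 ≡ 201 (mod 233). Now have (201/233).
201 ≡ 1 (mod 4), so quadratic reciprocity gives (201/233) = (233/201). Reduce: 233 ≡ 32 (mod 201). Now have (32/201).
Factor out 2: 32 = 2^5. Since 201 ≡ 1 (mod 8), (2/201) = +1, and (2/201)^5 = +1. Now have (1/201).
(1/201) = 1. Collecting the sign factors: 1.
Second factor (99/667):
Both 99 ≡ 3 and 667 ≡ 3 (mod 4), so reciprocity gives (99/667) = -(667/99). Reduce: 667 ≡ 73 (mod 99). Now have -(73/99).
73 ≡ 1 (mod 4), so quadratic reciprocity gives (73/99) = (99/73). Reduce: 99 ≡ 26 (mod 73). Now have -(26/73).
Factor out 2: 26 = 2·13. Since 73 ≡ 1 (mod 8), (2/73) = +1. Now have -(13/73).
13 ≡ 1 (mod 4), so quadratic reciprocity gives (13/73) = (73/13). Reduce: 73 ≡ 8 (mod 13). Now have -(8/13).
Factor out 2: 8 = 2^3. Since 13 ≡ 5 (mod 8), (2/13) = -1, and (2/13)^3 = -1. Now have (1/13).
(1/13) = 1. Collecting the sign factors: 1.
Product: (1)·(1) = 1.

1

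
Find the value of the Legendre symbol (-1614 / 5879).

Reduce the numerator: -1614 ≡ 4265 (mod 5879), so (-1614 / 5879) = (4265 / 5879).
4265 ≡ 1 (mod 4), so quadratic reciprocity gives (4265 / 5879) = (5879 / 4265). Reduce: 5879 ≡ 1614 (mod 4265). Now have (1614 / 4265).
Factor out 2: 1614 = 2·807. Since 4265 ≡ 1 (mod 8), (2 / 4265) = +1. Now have (807 / 4265).
4265 ≡ 1 (mod 4), so quadratic reciprocity gives (807 / 4265) = (4265 / 807). Reduce: 4265 ≡ 230 (mod 807). Now have (230 / 807).
Factor out 2: 230 = 2·115. Since 807 ≡ 7 (mod 8), (2 / 807) = +1. Now have (115 / 807).
Both 115 ≡ 3 and 807 ≡ 3 (mod 4), so reciprocity gives (115 / 807) = -(807 / 115). Reduce: 807 ≡ 2 (mod 115). Now have -(2 / 115).
Factor out 2: 2 = 2. Since 115 ≡ 3 (mod 8), (2 / 115) = -1. Now have (1 / 115).
(1 / 115) = 1. Collecting the sign factors: 1.

1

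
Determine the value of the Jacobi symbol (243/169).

(243/169)
  = (74/169)    [243 ≡ 74 mod 169]
  = (37/169)    [169 ≡ 1 mod 8 ⇒ (2/169) = +1]
  = (169/37)    [QR: 37 ≡ 1 mod 4, sign kept]
  = (21/37)    [169 ≡ 21 mod 37]
  = (37/21)    [QR: 21 ≡ 1 mod 4, sign kept]
  = (16/21)    [37 ≡ 16 mod 21]
  = (1/21)    [21 ≡ 5 mod 8 ⇒ (2/21)^4 = +1]
  = 1    [(1/21) = 1]

1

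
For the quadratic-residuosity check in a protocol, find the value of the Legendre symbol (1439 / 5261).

1

(1439 / 5261)
  = (5261 / 1439)    [QR: 5261 ≡ 1 mod 4, sign kept]
  = (944 / 1439)    [5261 ≡ 944 mod 1439]
  = (59 / 1439)    [1439 ≡ 7 mod 8 ⇒ (2 / 1439)^4 = +1]
  = -(1439 / 59)    [QR: both ≡ 3 mod 4, sign flips]
  = -(23 / 59)    [1439 ≡ 23 mod 59]
  = (59 / 23)    [QR: both ≡ 3 mod 4, sign flips]
  = (13 / 23)    [59 ≡ 13 mod 23]
  = (23 / 13)    [QR: 13 ≡ 1 mod 4, sign kept]
  = (10 / 13)    [23 ≡ 10 mod 13]
  = -(5 / 13)    [13 ≡ 5 mod 8 ⇒ (2 / 13) = -1]
  = -(13 / 5)    [QR: 5 ≡ 1 mod 4, sign kept]
  = -(3 / 5)    [13 ≡ 3 mod 5]
  = -(5 / 3)    [QR: 5 ≡ 1 mod 4, sign kept]
  = -(2 / 3)    [5 ≡ 2 mod 3]
  = (1 / 3)    [3 ≡ 3 mod 8 ⇒ (2 / 3) = -1]
  = 1    [(1 / 3) = 1]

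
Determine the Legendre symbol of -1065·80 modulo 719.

1

By multiplicativity, (-1065·80|719) = (-1065|719)·(80|719).
First factor (-1065|719):
(-1065|719)
  = (373|719)    [-1065 ≡ 373 mod 719]
  = (719|373)    [QR: 373 ≡ 1 mod 4, sign kept]
  = (346|373)    [719 ≡ 346 mod 373]
  = -(173|373)    [373 ≡ 5 mod 8 ⇒ (2|373) = -1]
  = -(373|173)    [QR: 173 ≡ 1 mod 4, sign kept]
  = -(27|173)    [373 ≡ 27 mod 173]
  = -(173|27)    [QR: 173 ≡ 1 mod 4, sign kept]
  = -(11|27)    [173 ≡ 11 mod 27]
  = (27|11)    [QR: both ≡ 3 mod 4, sign flips]
  = (5|11)    [27 ≡ 5 mod 11]
  = (11|5)    [QR: 5 ≡ 1 mod 4, sign kept]
  = (1|5)    [11 ≡ 1 mod 5]
  = 1    [(1|5) = 1]
Second factor (80|719):
(80|719)
  = (5|719)    [719 ≡ 7 mod 8 ⇒ (2|719)^4 = +1]
  = (719|5)    [QR: 5 ≡ 1 mod 4, sign kept]
  = (4|5)    [719 ≡ 4 mod 5]
  = (1|5)    [5 ≡ 5 mod 8 ⇒ (2|5)^2 = +1]
  = 1    [(1|5) = 1]
Product: (1)·(1) = 1.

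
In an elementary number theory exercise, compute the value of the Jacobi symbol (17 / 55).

1

(17 / 55)
  = (55 / 17)    [QR: 17 ≡ 1 mod 4, sign kept]
  = (4 / 17)    [55 ≡ 4 mod 17]
  = (1 / 17)    [17 ≡ 1 mod 8 ⇒ (2 / 17)^2 = +1]
  = 1    [(1 / 17) = 1]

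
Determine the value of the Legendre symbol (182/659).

(182/659)
  = -(91/659)    [659 ≡ 3 mod 8 ⇒ (2/659) = -1]
  = (659/91)    [QR: both ≡ 3 mod 4, sign flips]
  = (22/91)    [659 ≡ 22 mod 91]
  = -(11/91)    [91 ≡ 3 mod 8 ⇒ (2/91) = -1]
  = (91/11)    [QR: both ≡ 3 mod 4, sign flips]
  = (3/11)    [91 ≡ 3 mod 11]
  = -(11/3)    [QR: both ≡ 3 mod 4, sign flips]
  = -(2/3)    [11 ≡ 2 mod 3]
  = (1/3)    [3 ≡ 3 mod 8 ⇒ (2/3) = -1]
  = 1    [(1/3) = 1]

1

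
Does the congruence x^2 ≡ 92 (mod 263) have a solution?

yes

Factor out 2: 92 = 2^2·23. Since 263 ≡ 7 (mod 8), (2/263) = +1, and (2/263)^2 = +1. Now have (23/263).
Both 23 ≡ 3 and 263 ≡ 3 (mod 4), so reciprocity gives (23/263) = -(263/23). Reduce: 263 ≡ 10 (mod 23). Now have -(10/23).
Factor out 2: 10 = 2·5. Since 23 ≡ 7 (mod 8), (2/23) = +1. Now have -(5/23).
5 ≡ 1 (mod 4), so quadratic reciprocity gives (5/23) = (23/5). Reduce: 23 ≡ 3 (mod 5). Now have -(3/5).
5 ≡ 1 (mod 4), so quadratic reciprocity gives (3/5) = (5/3). Reduce: 5 ≡ 2 (mod 3). Now have -(2/3).
Factor out 2: 2 = 2. Since 3 ≡ 3 (mod 8), (2/3) = -1. Now have (1/3).
(1/3) = 1. Collecting the sign factors: 1.
The Legendre symbol is 1, so x^2 ≡ 92 (mod 263) has solution.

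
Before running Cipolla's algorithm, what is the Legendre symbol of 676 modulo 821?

Factor out 2: 676 = 2^2·169. Since 821 ≡ 5 (mod 8), (2/821) = -1, and (2/821)^2 = +1. Now have (169/821).
169 ≡ 1 (mod 4), so quadratic reciprocity gives (169/821) = (821/169). Reduce: 821 ≡ 145 (mod 169). Now have (145/169).
145 ≡ 1 (mod 4), so quadratic reciprocity gives (145/169) = (169/145). Reduce: 169 ≡ 24 (mod 145). Now have (24/145).
Factor out 2: 24 = 2^3·3. Since 145 ≡ 1 (mod 8), (2/145) = +1, and (2/145)^3 = +1. Now have (3/145).
145 ≡ 1 (mod 4), so quadratic reciprocity gives (3/145) = (145/3). Reduce: 145 ≡ 1 (mod 3). Now have (1/3).
(1/3) = 1. Collecting the sign factors: 1.

1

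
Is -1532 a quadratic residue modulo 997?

Pull out -1: (-1532|997) = (-1|997)·(1532|997). Since 997 ≡ 1 (mod 4), (-1|997) = +1. Now have (1532|997).
Reduce the numerator: 1532 ≡ 535 (mod 997), so (1532|997) = (535|997).
997 ≡ 1 (mod 4), so quadratic reciprocity gives (535|997) = (997|535). Reduce: 997 ≡ 462 (mod 535). Now have (462|535).
Factor out 2: 462 = 2·231. Since 535 ≡ 7 (mod 8), (2|535) = +1. Now have (231|535).
Both 231 ≡ 3 and 535 ≡ 3 (mod 4), so reciprocity gives (231|535) = -(535|231). Reduce: 535 ≡ 73 (mod 231). Now have -(73|231).
73 ≡ 1 (mod 4), so quadratic reciprocity gives (73|231) = (231|73). Reduce: 231 ≡ 12 (mod 73). Now have -(12|73).
Factor out 2: 12 = 2^2·3. Since 73 ≡ 1 (mod 8), (2|73) = +1, and (2|73)^2 = +1. Now have -(3|73).
73 ≡ 1 (mod 4), so quadratic reciprocity gives (3|73) = (73|3). Reduce: 73 ≡ 1 (mod 3). Now have -(1|3).
(1|3) = 1. Collecting the sign factors: -1.
The Legendre symbol is -1, so x^2 ≡ -1532 (mod 997) has no solution.

no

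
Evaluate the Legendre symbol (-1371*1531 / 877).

By multiplicativity, (-1371·1531 / 877) = (-1371 / 877)·(1531 / 877).
First factor (-1371 / 877):
Pull out -1: (-1371 / 877) = (-1 / 877)·(1371 / 877). Since 877 ≡ 1 (mod 4), (-1 / 877) = +1. Now have (1371 / 877).
Reduce the numerator: 1371 ≡ 494 (mod 877), so (1371 / 877) = (494 / 877).
Factor out 2: 494 = 2·247. Since 877 ≡ 5 (mod 8), (2 / 877) = -1. Now have -(247 / 877).
877 ≡ 1 (mod 4), so quadratic reciprocity gives (247 / 877) = (877 / 247). Reduce: 877 ≡ 136 (mod 247). Now have -(136 / 247).
Factor out 2: 136 = 2^3·17. Since 247 ≡ 7 (mod 8), (2 / 247) = +1, and (2 / 247)^3 = +1. Now have -(17 / 247).
17 ≡ 1 (mod 4), so quadratic reciprocity gives (17 / 247) = (247 / 17). Reduce: 247 ≡ 9 (mod 17). Now have -(9 / 17).
9 ≡ 1 (mod 4), so quadratic reciprocity gives (9 / 17) = (17 / 9). Reduce: 17 ≡ 8 (mod 9). Now have -(8 / 9).
Factor out 2: 8 = 2^3. Since 9 ≡ 1 (mod 8), (2 / 9) = +1, and (2 / 9)^3 = +1. Now have -(1 / 9).
(1 / 9) = 1. Collecting the sign factors: -1.
Second factor (1531 / 877):
Reduce the numerator: 1531 ≡ 654 (mod 877), so (1531 / 877) = (654 / 877).
Factor out 2: 654 = 2·327. Since 877 ≡ 5 (mod 8), (2 / 877) = -1. Now have -(327 / 877).
877 ≡ 1 (mod 4), so quadratic reciprocity gives (327 / 877) = (877 / 327). Reduce: 877 ≡ 223 (mod 327). Now have -(223 / 327).
Both 223 ≡ 3 and 327 ≡ 3 (mod 4), so reciprocity gives (223 / 327) = -(327 / 223). Reduce: 327 ≡ 104 (mod 223). Now have (104 / 223).
Factor out 2: 104 = 2^3·13. Since 223 ≡ 7 (mod 8), (2 / 223) = +1, and (2 / 223)^3 = +1. Now have (13 / 223).
13 ≡ 1 (mod 4), so quadratic reciprocity gives (13 / 223) = (223 / 13). Reduce: 223 ≡ 2 (mod 13). Now have (2 / 13).
Factor out 2: 2 = 2. Since 13 ≡ 5 (mod 8), (2 / 13) = -1. Now have -(1 / 13).
(1 / 13) = 1. Collecting the sign factors: -1.
Product: (-1)·(-1) = 1.

1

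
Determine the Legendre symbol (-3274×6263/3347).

By multiplicativity, (-3274·6263/3347) = (-3274/3347)·(6263/3347).
First factor (-3274/3347):
(-3274/3347)
  = -(3274/3347)    [3347 ≡ 3 mod 4 ⇒ (-1/3347) = -1]
  = (1637/3347)    [3347 ≡ 3 mod 8 ⇒ (2/3347) = -1]
  = (3347/1637)    [QR: 1637 ≡ 1 mod 4, sign kept]
  = (73/1637)    [3347 ≡ 73 mod 1637]
  = (1637/73)    [QR: 73 ≡ 1 mod 4, sign kept]
  = (31/73)    [1637 ≡ 31 mod 73]
  = (73/31)    [QR: 73 ≡ 1 mod 4, sign kept]
  = (11/31)    [73 ≡ 11 mod 31]
  = -(31/11)    [QR: both ≡ 3 mod 4, sign flips]
  = -(9/11)    [31 ≡ 9 mod 11]
  = -(11/9)    [QR: 9 ≡ 1 mod 4, sign kept]
  = -(2/9)    [11 ≡ 2 mod 9]
  = -(1/9)    [9 ≡ 1 mod 8 ⇒ (2/9) = +1]
  = -1    [(1/9) = 1]
Second factor (6263/3347):
(6263/3347)
  = (2916/3347)    [6263 ≡ 2916 mod 3347]
  = (729/3347)    [3347 ≡ 3 mod 8 ⇒ (2/3347)^2 = +1]
  = (3347/729)    [QR: 729 ≡ 1 mod 4, sign kept]
  = (431/729)    [3347 ≡ 431 mod 729]
  = (729/431)    [QR: 729 ≡ 1 mod 4, sign kept]
  = (298/431)    [729 ≡ 298 mod 431]
  = (149/431)    [431 ≡ 7 mod 8 ⇒ (2/431) = +1]
  = (431/149)    [QR: 149 ≡ 1 mod 4, sign kept]
  = (133/149)    [431 ≡ 133 mod 149]
  = (149/133)    [QR: 133 ≡ 1 mod 4, sign kept]
  = (16/133)    [149 ≡ 16 mod 133]
  = (1/133)    [133 ≡ 5 mod 8 ⇒ (2/133)^4 = +1]
  = 1    [(1/133) = 1]
Product: (-1)·(1) = -1.

-1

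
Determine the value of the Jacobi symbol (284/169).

1

Reduce the numerator: 284 ≡ 115 (mod 169), so (284/169) = (115/169).
169 ≡ 1 (mod 4), so quadratic reciprocity gives (115/169) = (169/115). Reduce: 169 ≡ 54 (mod 115). Now have (54/115).
Factor out 2: 54 = 2·27. Since 115 ≡ 3 (mod 8), (2/115) = -1. Now have -(27/115).
Both 27 ≡ 3 and 115 ≡ 3 (mod 4), so reciprocity gives (27/115) = -(115/27). Reduce: 115 ≡ 7 (mod 27). Now have (7/27).
Both 7 ≡ 3 and 27 ≡ 3 (mod 4), so reciprocity gives (7/27) = -(27/7). Reduce: 27 ≡ 6 (mod 7). Now have -(6/7).
Factor out 2: 6 = 2·3. Since 7 ≡ 7 (mod 8), (2/7) = +1. Now have -(3/7).
Both 3 ≡ 3 and 7 ≡ 3 (mod 4), so reciprocity gives (3/7) = -(7/3). Reduce: 7 ≡ 1 (mod 3). Now have (1/3).
(1/3) = 1. Collecting the sign factors: 1.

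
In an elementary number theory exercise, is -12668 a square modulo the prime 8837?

no

Reduce the numerator: -12668 ≡ 5006 (mod 8837), so (-12668/8837) = (5006/8837).
Factor out 2: 5006 = 2·2503. Since 8837 ≡ 5 (mod 8), (2/8837) = -1. Now have -(2503/8837).
8837 ≡ 1 (mod 4), so quadratic reciprocity gives (2503/8837) = (8837/2503). Reduce: 8837 ≡ 1328 (mod 2503). Now have -(1328/2503).
Factor out 2: 1328 = 2^4·83. Since 2503 ≡ 7 (mod 8), (2/2503) = +1, and (2/2503)^4 = +1. Now have -(83/2503).
Both 83 ≡ 3 and 2503 ≡ 3 (mod 4), so reciprocity gives (83/2503) = -(2503/83). Reduce: 2503 ≡ 13 (mod 83). Now have (13/83).
13 ≡ 1 (mod 4), so quadratic reciprocity gives (13/83) = (83/13). Reduce: 83 ≡ 5 (mod 13). Now have (5/13).
5 ≡ 1 (mod 4), so quadratic reciprocity gives (5/13) = (13/5). Reduce: 13 ≡ 3 (mod 5). Now have (3/5).
5 ≡ 1 (mod 4), so quadratic reciprocity gives (3/5) = (5/3). Reduce: 5 ≡ 2 (mod 3). Now have (2/3).
Factor out 2: 2 = 2. Since 3 ≡ 3 (mod 8), (2/3) = -1. Now have -(1/3).
(1/3) = 1. Collecting the sign factors: -1.
(-12668/8837) = -1, and 8837 is prime, so -12668 is not a quadratic residue mod 8837.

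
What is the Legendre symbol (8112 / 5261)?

-1

Reduce the numerator: 8112 ≡ 2851 (mod 5261), so (8112 / 5261) = (2851 / 5261).
5261 ≡ 1 (mod 4), so quadratic reciprocity gives (2851 / 5261) = (5261 / 2851). Reduce: 5261 ≡ 2410 (mod 2851). Now have (2410 / 2851).
Factor out 2: 2410 = 2·1205. Since 2851 ≡ 3 (mod 8), (2 / 2851) = -1. Now have -(1205 / 2851).
1205 ≡ 1 (mod 4), so quadratic reciprocity gives (1205 / 2851) = (2851 / 1205). Reduce: 2851 ≡ 441 (mod 1205). Now have -(441 / 1205).
441 ≡ 1 (mod 4), so quadratic reciprocity gives (441 / 1205) = (1205 / 441). Reduce: 1205 ≡ 323 (mod 441). Now have -(323 / 441).
441 ≡ 1 (mod 4), so quadratic reciprocity gives (323 / 441) = (441 / 323). Reduce: 441 ≡ 118 (mod 323). Now have -(118 / 323).
Factor out 2: 118 = 2·59. Since 323 ≡ 3 (mod 8), (2 / 323) = -1. Now have (59 / 323).
Both 59 ≡ 3 and 323 ≡ 3 (mod 4), so reciprocity gives (59 / 323) = -(323 / 59). Reduce: 323 ≡ 28 (mod 59). Now have -(28 / 59).
Factor out 2: 28 = 2^2·7. Since 59 ≡ 3 (mod 8), (2 / 59) = -1, and (2 / 59)^2 = +1. Now have -(7 / 59).
Both 7 ≡ 3 and 59 ≡ 3 (mod 4), so reciprocity gives (7 / 59) = -(59 / 7). Reduce: 59 ≡ 3 (mod 7). Now have (3 / 7).
Both 3 ≡ 3 and 7 ≡ 3 (mod 4), so reciprocity gives (3 / 7) = -(7 / 3). Reduce: 7 ≡ 1 (mod 3). Now have -(1 / 3).
(1 / 3) = 1. Collecting the sign factors: -1.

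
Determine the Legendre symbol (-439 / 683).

1

(-439 / 683)
  = -(439 / 683)    [683 ≡ 3 mod 4 ⇒ (-1 / 683) = -1]
  = (683 / 439)    [QR: both ≡ 3 mod 4, sign flips]
  = (244 / 439)    [683 ≡ 244 mod 439]
  = (61 / 439)    [439 ≡ 7 mod 8 ⇒ (2 / 439)^2 = +1]
  = (439 / 61)    [QR: 61 ≡ 1 mod 4, sign kept]
  = (12 / 61)    [439 ≡ 12 mod 61]
  = (3 / 61)    [61 ≡ 5 mod 8 ⇒ (2 / 61)^2 = +1]
  = (61 / 3)    [QR: 61 ≡ 1 mod 4, sign kept]
  = (1 / 3)    [61 ≡ 1 mod 3]
  = 1    [(1 / 3) = 1]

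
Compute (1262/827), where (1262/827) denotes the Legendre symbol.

1

Reduce the numerator: 1262 ≡ 435 (mod 827), so (1262/827) = (435/827).
Both 435 ≡ 3 and 827 ≡ 3 (mod 4), so reciprocity gives (435/827) = -(827/435). Reduce: 827 ≡ 392 (mod 435). Now have -(392/435).
Factor out 2: 392 = 2^3·49. Since 435 ≡ 3 (mod 8), (2/435) = -1, and (2/435)^3 = -1. Now have (49/435).
49 ≡ 1 (mod 4), so quadratic reciprocity gives (49/435) = (435/49). Reduce: 435 ≡ 43 (mod 49). Now have (43/49).
49 ≡ 1 (mod 4), so quadratic reciprocity gives (43/49) = (49/43). Reduce: 49 ≡ 6 (mod 43). Now have (6/43).
Factor out 2: 6 = 2·3. Since 43 ≡ 3 (mod 8), (2/43) = -1. Now have -(3/43).
Both 3 ≡ 3 and 43 ≡ 3 (mod 4), so reciprocity gives (3/43) = -(43/3). Reduce: 43 ≡ 1 (mod 3). Now have (1/3).
(1/3) = 1. Collecting the sign factors: 1.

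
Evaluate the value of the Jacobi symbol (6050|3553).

0

Reduce the numerator: 6050 ≡ 2497 (mod 3553), so (6050|3553) = (2497|3553).
2497 ≡ 1 (mod 4), so quadratic reciprocity gives (2497|3553) = (3553|2497). Reduce: 3553 ≡ 1056 (mod 2497). Now have (1056|2497).
Factor out 2: 1056 = 2^5·33. Since 2497 ≡ 1 (mod 8), (2|2497) = +1, and (2|2497)^5 = +1. Now have (33|2497).
33 ≡ 1 (mod 4), so quadratic reciprocity gives (33|2497) = (2497|33). Reduce: 2497 ≡ 22 (mod 33). Now have (22|33).
Factor out 2: 22 = 2·11. Since 33 ≡ 1 (mod 8), (2|33) = +1. Now have (11|33).
33 ≡ 1 (mod 4), so quadratic reciprocity gives (11|33) = (33|11). Reduce: 33 ≡ 0 (mod 11). Now have (0|11).
The numerator is now 0 with denominator 11 > 1: the symbol is 0.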